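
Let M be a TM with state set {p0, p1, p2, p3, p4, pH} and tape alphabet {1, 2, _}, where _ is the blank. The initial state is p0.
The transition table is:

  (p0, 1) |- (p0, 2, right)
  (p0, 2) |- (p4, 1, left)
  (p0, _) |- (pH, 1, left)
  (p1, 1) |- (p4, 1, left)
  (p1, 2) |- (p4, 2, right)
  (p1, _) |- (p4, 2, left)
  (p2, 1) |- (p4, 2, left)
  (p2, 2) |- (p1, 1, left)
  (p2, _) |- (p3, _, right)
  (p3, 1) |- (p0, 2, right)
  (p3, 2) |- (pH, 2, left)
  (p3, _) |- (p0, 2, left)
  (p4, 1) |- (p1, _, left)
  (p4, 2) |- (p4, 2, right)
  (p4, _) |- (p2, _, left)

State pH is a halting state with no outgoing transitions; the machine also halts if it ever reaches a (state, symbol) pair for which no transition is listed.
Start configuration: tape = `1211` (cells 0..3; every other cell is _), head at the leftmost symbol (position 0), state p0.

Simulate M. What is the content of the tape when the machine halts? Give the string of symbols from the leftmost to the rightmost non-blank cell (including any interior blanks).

p0 | ____[1]211   read 1 → write 2, move right, go to p0
p0 | ____2[2]11   read 2 → write 1, move left, go to p4
p4 | ____[2]111   read 2 → write 2, move right, go to p4
p4 | ____2[1]11   read 1 → write _, move left, go to p1
p1 | ____[2]_11   read 2 → write 2, move right, go to p4
p4 | ____2[_]11   read _ → write _, move left, go to p2
p2 | ____[2]_11   read 2 → write 1, move left, go to p1
p1 | ___[_]1_11   read _ → write 2, move left, go to p4
p4 | __[_]21_11   read _ → write _, move left, go to p2
p2 | _[_]_21_11   read _ → write _, move right, go to p3
p3 | __[_]21_11   read _ → write 2, move left, go to p0
p0 | _[_]221_11   read _ → write 1, move left, go to pH
pH | [_]1221_11
The non-blank tape span at halt is 1221_11.

1221_11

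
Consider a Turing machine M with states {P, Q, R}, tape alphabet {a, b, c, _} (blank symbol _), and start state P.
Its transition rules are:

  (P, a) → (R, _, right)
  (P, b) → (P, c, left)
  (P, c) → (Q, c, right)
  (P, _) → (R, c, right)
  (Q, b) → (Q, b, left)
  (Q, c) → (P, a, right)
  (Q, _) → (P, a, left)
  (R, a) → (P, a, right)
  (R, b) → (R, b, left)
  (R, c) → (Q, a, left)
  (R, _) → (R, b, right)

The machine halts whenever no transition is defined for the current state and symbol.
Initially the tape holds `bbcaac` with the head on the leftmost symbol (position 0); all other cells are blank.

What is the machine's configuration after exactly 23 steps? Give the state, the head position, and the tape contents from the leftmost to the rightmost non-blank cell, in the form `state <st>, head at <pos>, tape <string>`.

state P, head at -1, tape cacbcaac

P | __[b]bcaac   read b → write c, move left, go to P
P | _[_]cbcaac   read _ → write c, move right, go to R
R | _c[c]bcaac   read c → write a, move left, go to Q
Q | _[c]abcaac   read c → write a, move right, go to P
P | _a[a]bcaac   read a → write _, move right, go to R
R | _a_[b]caac   read b → write b, move left, go to R
R | _a[_]bcaac   read _ → write b, move right, go to R
R | _ab[b]caac   read b → write b, move left, go to R
R | _a[b]bcaac   read b → write b, move left, go to R
R | _[a]bbcaac   read a → write a, move right, go to P
P | _a[b]bcaac   read b → write c, move left, go to P
P | _[a]cbcaac   read a → write _, move right, go to R
R | __[c]bcaac   read c → write a, move left, go to Q
Q | _[_]abcaac   read _ → write a, move left, go to P
P | [_]aabcaac   read _ → write c, move right, go to R
R | c[a]abcaac   read a → write a, move right, go to P
P | ca[a]bcaac   read a → write _, move right, go to R
R | ca_[b]caac   read b → write b, move left, go to R
R | ca[_]bcaac   read _ → write b, move right, go to R
R | cab[b]caac   read b → write b, move left, go to R
R | ca[b]bcaac   read b → write b, move left, go to R
R | c[a]bbcaac   read a → write a, move right, go to P
P | ca[b]bcaac   read b → write c, move left, go to P
P | c[a]cbcaac
After 23 steps: state P, head at -1, tape cacbcaac.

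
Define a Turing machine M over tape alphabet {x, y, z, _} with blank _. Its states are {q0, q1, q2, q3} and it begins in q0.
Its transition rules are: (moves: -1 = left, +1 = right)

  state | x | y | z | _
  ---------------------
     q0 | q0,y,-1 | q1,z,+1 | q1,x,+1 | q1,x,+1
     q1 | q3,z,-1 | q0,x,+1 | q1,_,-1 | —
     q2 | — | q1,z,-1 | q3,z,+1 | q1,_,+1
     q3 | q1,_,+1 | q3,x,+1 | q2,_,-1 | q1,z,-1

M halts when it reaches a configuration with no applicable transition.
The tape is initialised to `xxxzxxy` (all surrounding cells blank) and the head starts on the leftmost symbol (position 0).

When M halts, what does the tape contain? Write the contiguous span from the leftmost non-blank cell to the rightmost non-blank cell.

q0 | __[x]xxzxxy   read x → write y, move -1, go to q0
q0 | _[_]yxxzxxy   read _ → write x, move +1, go to q1
q1 | _x[y]xxzxxy   read y → write x, move +1, go to q0
q0 | _xx[x]xzxxy   read x → write y, move -1, go to q0
q0 | _x[x]yxzxxy   read x → write y, move -1, go to q0
q0 | _[x]yyxzxxy   read x → write y, move -1, go to q0
q0 | [_]yyyxzxxy   read _ → write x, move +1, go to q1
q1 | x[y]yyxzxxy   read y → write x, move +1, go to q0
q0 | xx[y]yxzxxy   read y → write z, move +1, go to q1
q1 | xxz[y]xzxxy   read y → write x, move +1, go to q0
q0 | xxzx[x]zxxy   read x → write y, move -1, go to q0
q0 | xxz[x]yzxxy   read x → write y, move -1, go to q0
q0 | xx[z]yyzxxy   read z → write x, move +1, go to q1
q1 | xxx[y]yzxxy   read y → write x, move +1, go to q0
q0 | xxxx[y]zxxy   read y → write z, move +1, go to q1
q1 | xxxxz[z]xxy   read z → write _, move -1, go to q1
q1 | xxxx[z]_xxy   read z → write _, move -1, go to q1
q1 | xxx[x]__xxy   read x → write z, move -1, go to q3
q3 | xx[x]z__xxy   read x → write _, move +1, go to q1
q1 | xx_[z]__xxy   read z → write _, move -1, go to q1
q1 | xx[_]___xxy
The non-blank tape span at halt is xx____xxy.

xx____xxy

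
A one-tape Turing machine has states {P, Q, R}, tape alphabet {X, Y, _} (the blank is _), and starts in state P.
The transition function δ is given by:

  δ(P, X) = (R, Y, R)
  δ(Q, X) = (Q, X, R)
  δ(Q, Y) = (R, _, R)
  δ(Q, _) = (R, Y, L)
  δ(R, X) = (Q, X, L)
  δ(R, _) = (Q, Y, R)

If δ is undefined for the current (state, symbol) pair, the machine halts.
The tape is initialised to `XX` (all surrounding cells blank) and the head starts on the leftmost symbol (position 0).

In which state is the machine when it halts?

R

state=P head=0 tape=_[X]X   (P,X)→(R,Y,R)
state=R head=1 tape=_Y[X]   (R,X)→(Q,X,L)
state=Q head=0 tape=_[Y]X   (Q,Y)→(R,_,R)
state=R head=1 tape=__[X]   (R,X)→(Q,X,L)
state=Q head=0 tape=_[_]X   (Q,_)→(R,Y,L)
state=R head=-1 tape=[_]YX   (R,_)→(Q,Y,R)
state=Q head=0 tape=Y[Y]X   (Q,Y)→(R,_,R)
state=R head=1 tape=Y_[X]   (R,X)→(Q,X,L)
state=Q head=0 tape=Y[_]X   (Q,_)→(R,Y,L)
state=R head=-1 tape=[Y]YX
No transition is defined for (R, Y); M halts in state R.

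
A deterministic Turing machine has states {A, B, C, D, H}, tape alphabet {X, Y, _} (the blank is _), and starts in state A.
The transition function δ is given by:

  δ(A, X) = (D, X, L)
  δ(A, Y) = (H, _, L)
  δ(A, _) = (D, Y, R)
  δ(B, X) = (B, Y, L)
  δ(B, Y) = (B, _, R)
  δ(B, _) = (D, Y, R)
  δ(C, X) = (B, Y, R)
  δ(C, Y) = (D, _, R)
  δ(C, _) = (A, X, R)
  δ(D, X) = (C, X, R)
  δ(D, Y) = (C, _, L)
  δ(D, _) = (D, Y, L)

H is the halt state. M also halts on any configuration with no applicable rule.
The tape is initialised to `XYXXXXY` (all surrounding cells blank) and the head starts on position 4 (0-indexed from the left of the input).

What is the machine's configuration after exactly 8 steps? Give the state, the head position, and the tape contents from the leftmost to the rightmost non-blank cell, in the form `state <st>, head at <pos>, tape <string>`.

A | XYXX[X]XY__   read X → write X, move L, go to D
D | XYX[X]XXY__   read X → write X, move R, go to C
C | XYXX[X]XY__   read X → write Y, move R, go to B
B | XYXXY[X]Y__   read X → write Y, move L, go to B
B | XYXX[Y]YY__   read Y → write _, move R, go to B
B | XYXX_[Y]Y__   read Y → write _, move R, go to B
B | XYXX__[Y]__   read Y → write _, move R, go to B
B | XYXX___[_]_   read _ → write Y, move R, go to D
D | XYXX___Y[_]
After 8 steps: state D, head at 8, tape XYXX___Y.

state D, head at 8, tape XYXX___Y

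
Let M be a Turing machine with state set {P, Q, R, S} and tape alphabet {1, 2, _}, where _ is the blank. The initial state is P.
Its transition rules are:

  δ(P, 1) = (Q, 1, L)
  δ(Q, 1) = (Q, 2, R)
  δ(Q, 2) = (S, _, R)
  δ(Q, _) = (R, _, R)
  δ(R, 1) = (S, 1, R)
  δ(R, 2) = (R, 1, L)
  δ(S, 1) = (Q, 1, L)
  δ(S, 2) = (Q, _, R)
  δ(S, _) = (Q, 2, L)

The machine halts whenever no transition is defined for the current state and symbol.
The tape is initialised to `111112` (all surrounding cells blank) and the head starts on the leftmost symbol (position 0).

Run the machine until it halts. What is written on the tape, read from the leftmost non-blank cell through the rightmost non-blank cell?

state=P head=0 tape=_[1]11112_   (P,1)→(Q,1,L)
state=Q head=-1 tape=[_]111112_   (Q,_)→(R,_,R)
state=R head=0 tape=_[1]11112_   (R,1)→(S,1,R)
state=S head=1 tape=_1[1]1112_   (S,1)→(Q,1,L)
state=Q head=0 tape=_[1]11112_   (Q,1)→(Q,2,R)
state=Q head=1 tape=_2[1]1112_   (Q,1)→(Q,2,R)
state=Q head=2 tape=_22[1]112_   (Q,1)→(Q,2,R)
state=Q head=3 tape=_222[1]12_   (Q,1)→(Q,2,R)
state=Q head=4 tape=_2222[1]2_   (Q,1)→(Q,2,R)
state=Q head=5 tape=_22222[2]_   (Q,2)→(S,_,R)
state=S head=6 tape=_22222_[_]   (S,_)→(Q,2,L)
state=Q head=5 tape=_22222[_]2   (Q,_)→(R,_,R)
state=R head=6 tape=_22222_[2]   (R,2)→(R,1,L)
state=R head=5 tape=_22222[_]1
The non-blank tape span at halt is 22222_1.

22222_1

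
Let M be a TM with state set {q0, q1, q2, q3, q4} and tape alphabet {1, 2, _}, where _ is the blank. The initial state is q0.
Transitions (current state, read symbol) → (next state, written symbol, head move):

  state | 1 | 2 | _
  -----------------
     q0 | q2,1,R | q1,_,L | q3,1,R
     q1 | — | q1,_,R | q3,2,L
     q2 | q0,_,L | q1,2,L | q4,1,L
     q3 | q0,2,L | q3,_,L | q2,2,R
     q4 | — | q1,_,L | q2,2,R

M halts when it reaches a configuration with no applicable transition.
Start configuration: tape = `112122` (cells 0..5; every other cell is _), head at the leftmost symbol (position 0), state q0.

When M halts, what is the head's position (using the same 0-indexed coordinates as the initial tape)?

0

state=q0 head=0 tape=[1]12122   (q0,1)→(q2,1,R)
state=q2 head=1 tape=1[1]2122   (q2,1)→(q0,_,L)
state=q0 head=0 tape=[1]_2122   (q0,1)→(q2,1,R)
state=q2 head=1 tape=1[_]2122   (q2,_)→(q4,1,L)
state=q4 head=0 tape=[1]12122
At halt the head is at cell 0.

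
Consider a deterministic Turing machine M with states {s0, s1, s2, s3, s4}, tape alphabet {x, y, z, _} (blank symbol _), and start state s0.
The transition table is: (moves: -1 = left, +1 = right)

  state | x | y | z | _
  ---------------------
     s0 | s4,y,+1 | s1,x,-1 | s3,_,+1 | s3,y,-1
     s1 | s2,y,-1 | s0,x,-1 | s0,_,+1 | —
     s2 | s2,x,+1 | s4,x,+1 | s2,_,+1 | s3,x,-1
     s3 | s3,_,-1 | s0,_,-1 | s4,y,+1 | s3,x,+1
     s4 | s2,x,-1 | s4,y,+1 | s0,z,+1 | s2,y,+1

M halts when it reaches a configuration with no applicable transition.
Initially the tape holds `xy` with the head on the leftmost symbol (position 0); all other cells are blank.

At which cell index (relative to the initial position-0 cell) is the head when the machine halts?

s0 | ___[x]y__   read x → write y, move +1, go to s4
s4 | ___y[y]__   read y → write y, move +1, go to s4
s4 | ___yy[_]_   read _ → write y, move +1, go to s2
s2 | ___yyy[_]   read _ → write x, move -1, go to s3
s3 | ___yy[y]x   read y → write _, move -1, go to s0
s0 | ___y[y]_x   read y → write x, move -1, go to s1
s1 | ___[y]x_x   read y → write x, move -1, go to s0
s0 | __[_]xx_x   read _ → write y, move -1, go to s3
s3 | _[_]yxx_x   read _ → write x, move +1, go to s3
s3 | _x[y]xx_x   read y → write _, move -1, go to s0
s0 | _[x]_xx_x   read x → write y, move +1, go to s4
s4 | _y[_]xx_x   read _ → write y, move +1, go to s2
s2 | _yy[x]x_x   read x → write x, move +1, go to s2
s2 | _yyx[x]_x   read x → write x, move +1, go to s2
s2 | _yyxx[_]x   read _ → write x, move -1, go to s3
s3 | _yyx[x]xx   read x → write _, move -1, go to s3
s3 | _yy[x]_xx   read x → write _, move -1, go to s3
s3 | _y[y]__xx   read y → write _, move -1, go to s0
s0 | _[y]___xx   read y → write x, move -1, go to s1
s1 | [_]x___xx
At halt the head is at cell -3.

-3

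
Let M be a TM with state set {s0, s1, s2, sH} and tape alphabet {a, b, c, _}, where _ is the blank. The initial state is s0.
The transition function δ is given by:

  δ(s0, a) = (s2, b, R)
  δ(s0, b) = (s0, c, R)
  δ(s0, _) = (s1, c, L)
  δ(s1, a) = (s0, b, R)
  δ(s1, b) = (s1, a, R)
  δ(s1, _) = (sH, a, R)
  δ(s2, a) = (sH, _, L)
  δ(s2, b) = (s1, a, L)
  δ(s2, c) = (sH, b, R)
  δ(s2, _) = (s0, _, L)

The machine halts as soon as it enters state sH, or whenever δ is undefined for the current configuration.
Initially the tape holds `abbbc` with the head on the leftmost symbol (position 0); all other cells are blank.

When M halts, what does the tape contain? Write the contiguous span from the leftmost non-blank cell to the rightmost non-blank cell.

abccc

state=s0 head=0 tape=[a]bbbc   (s0,a)→(s2,b,R)
state=s2 head=1 tape=b[b]bbc   (s2,b)→(s1,a,L)
state=s1 head=0 tape=[b]abbc   (s1,b)→(s1,a,R)
state=s1 head=1 tape=a[a]bbc   (s1,a)→(s0,b,R)
state=s0 head=2 tape=ab[b]bc   (s0,b)→(s0,c,R)
state=s0 head=3 tape=abc[b]c   (s0,b)→(s0,c,R)
state=s0 head=4 tape=abcc[c]
The non-blank tape span at halt is abccc.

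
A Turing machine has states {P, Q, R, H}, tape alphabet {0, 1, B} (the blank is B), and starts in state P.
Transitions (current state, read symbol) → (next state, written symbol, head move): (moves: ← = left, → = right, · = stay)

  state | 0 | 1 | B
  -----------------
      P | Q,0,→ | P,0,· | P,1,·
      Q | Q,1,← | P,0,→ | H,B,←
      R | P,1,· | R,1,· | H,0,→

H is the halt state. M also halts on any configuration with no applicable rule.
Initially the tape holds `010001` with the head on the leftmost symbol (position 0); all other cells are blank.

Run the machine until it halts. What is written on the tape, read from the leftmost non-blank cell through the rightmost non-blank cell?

P | BB[0]10001   read 0 → write 0, move →, go to Q
Q | BB0[1]0001   read 1 → write 0, move →, go to P
P | BB00[0]001   read 0 → write 0, move →, go to Q
Q | BB000[0]01   read 0 → write 1, move ←, go to Q
Q | BB00[0]101   read 0 → write 1, move ←, go to Q
Q | BB0[0]1101   read 0 → write 1, move ←, go to Q
Q | BB[0]11101   read 0 → write 1, move ←, go to Q
Q | B[B]111101   read B → write B, move ←, go to H
H | [B]B111101
The non-blank tape span at halt is 111101.

111101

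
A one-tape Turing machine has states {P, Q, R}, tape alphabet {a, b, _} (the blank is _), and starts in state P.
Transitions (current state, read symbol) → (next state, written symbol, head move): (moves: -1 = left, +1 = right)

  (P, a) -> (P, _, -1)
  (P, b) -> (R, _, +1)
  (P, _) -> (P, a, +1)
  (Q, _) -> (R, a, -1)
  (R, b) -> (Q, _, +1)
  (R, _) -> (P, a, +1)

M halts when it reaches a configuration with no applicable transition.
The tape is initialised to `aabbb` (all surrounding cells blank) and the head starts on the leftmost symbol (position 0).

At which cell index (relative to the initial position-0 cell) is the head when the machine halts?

P | __[a]abbb   read a → write _, move -1, go to P
P | _[_]_abbb   read _ → write a, move +1, go to P
P | _a[_]abbb   read _ → write a, move +1, go to P
P | _aa[a]bbb   read a → write _, move -1, go to P
P | _a[a]_bbb   read a → write _, move -1, go to P
P | _[a]__bbb   read a → write _, move -1, go to P
P | [_]___bbb   read _ → write a, move +1, go to P
P | a[_]__bbb   read _ → write a, move +1, go to P
P | aa[_]_bbb   read _ → write a, move +1, go to P
P | aaa[_]bbb   read _ → write a, move +1, go to P
P | aaaa[b]bb   read b → write _, move +1, go to R
R | aaaa_[b]b   read b → write _, move +1, go to Q
Q | aaaa__[b]
At halt the head is at cell 4.

4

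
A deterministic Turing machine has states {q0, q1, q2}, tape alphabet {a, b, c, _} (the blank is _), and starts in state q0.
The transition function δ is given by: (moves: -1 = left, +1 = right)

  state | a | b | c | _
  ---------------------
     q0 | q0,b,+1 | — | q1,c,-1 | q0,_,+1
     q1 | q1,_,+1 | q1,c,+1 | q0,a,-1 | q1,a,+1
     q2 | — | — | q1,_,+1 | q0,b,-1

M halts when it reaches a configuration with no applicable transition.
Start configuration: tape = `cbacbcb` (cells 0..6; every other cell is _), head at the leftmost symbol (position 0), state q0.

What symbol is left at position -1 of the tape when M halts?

b

q0 | _[c]bacbcb   read c → write c, move -1, go to q1
q1 | [_]cbacbcb   read _ → write a, move +1, go to q1
q1 | a[c]bacbcb   read c → write a, move -1, go to q0
q0 | [a]abacbcb   read a → write b, move +1, go to q0
q0 | b[a]bacbcb   read a → write b, move +1, go to q0
q0 | bb[b]acbcb
Cell -1 holds b when M halts.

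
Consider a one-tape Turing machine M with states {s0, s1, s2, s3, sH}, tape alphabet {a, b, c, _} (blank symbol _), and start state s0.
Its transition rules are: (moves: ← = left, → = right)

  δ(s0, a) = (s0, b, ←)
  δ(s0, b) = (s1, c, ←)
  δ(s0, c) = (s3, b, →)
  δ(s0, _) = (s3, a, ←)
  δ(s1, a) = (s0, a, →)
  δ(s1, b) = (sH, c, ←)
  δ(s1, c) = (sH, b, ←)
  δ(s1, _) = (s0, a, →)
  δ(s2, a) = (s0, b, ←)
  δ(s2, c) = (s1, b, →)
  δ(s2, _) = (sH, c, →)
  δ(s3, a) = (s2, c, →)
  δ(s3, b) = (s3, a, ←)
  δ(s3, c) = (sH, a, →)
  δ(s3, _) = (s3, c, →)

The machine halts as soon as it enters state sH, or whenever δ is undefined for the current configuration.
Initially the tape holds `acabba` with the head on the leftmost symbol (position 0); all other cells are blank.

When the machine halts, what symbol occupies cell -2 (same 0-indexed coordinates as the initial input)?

c

s0 | __[a]cabba   read a → write b, move ←, go to s0
s0 | _[_]bcabba   read _ → write a, move ←, go to s3
s3 | [_]abcabba   read _ → write c, move →, go to s3
s3 | c[a]bcabba   read a → write c, move →, go to s2
s2 | cc[b]cabba
Cell -2 holds c when M halts.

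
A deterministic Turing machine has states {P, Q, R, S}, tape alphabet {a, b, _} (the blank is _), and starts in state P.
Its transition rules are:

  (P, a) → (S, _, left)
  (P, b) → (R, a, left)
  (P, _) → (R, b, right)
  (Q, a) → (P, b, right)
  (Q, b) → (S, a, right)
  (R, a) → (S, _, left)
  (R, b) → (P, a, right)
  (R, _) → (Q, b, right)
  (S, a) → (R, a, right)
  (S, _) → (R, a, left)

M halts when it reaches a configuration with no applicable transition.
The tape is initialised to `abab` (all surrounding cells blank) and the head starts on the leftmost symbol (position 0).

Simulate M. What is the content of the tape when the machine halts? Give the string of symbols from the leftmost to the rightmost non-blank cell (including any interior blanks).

state=P head=0 tape=__[a]bab_   (P,a)→(S,_,left)
state=S head=-1 tape=_[_]_bab_   (S,_)→(R,a,left)
state=R head=-2 tape=[_]a_bab_   (R,_)→(Q,b,right)
state=Q head=-1 tape=b[a]_bab_   (Q,a)→(P,b,right)
state=P head=0 tape=bb[_]bab_   (P,_)→(R,b,right)
state=R head=1 tape=bbb[b]ab_   (R,b)→(P,a,right)
state=P head=2 tape=bbba[a]b_   (P,a)→(S,_,left)
state=S head=1 tape=bbb[a]_b_   (S,a)→(R,a,right)
state=R head=2 tape=bbba[_]b_   (R,_)→(Q,b,right)
state=Q head=3 tape=bbbab[b]_   (Q,b)→(S,a,right)
state=S head=4 tape=bbbaba[_]   (S,_)→(R,a,left)
state=R head=3 tape=bbbab[a]a   (R,a)→(S,_,left)
state=S head=2 tape=bbba[b]_a
The non-blank tape span at halt is bbbab_a.

bbbab_a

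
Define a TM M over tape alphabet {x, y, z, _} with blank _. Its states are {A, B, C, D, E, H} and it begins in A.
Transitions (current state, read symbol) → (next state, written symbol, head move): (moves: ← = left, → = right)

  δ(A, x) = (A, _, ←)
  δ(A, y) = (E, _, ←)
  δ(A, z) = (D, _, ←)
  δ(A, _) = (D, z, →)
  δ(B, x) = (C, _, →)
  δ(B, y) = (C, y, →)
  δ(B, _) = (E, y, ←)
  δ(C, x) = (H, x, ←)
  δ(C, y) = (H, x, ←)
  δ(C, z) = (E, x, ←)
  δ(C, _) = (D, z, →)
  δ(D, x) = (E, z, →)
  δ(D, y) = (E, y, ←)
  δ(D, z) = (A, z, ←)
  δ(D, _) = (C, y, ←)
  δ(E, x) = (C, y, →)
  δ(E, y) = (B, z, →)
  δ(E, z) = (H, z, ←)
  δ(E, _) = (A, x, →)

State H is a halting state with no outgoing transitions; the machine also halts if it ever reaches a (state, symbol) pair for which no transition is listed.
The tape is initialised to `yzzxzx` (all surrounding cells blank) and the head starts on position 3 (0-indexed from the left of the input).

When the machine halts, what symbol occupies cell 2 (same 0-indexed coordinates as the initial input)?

x

state=A head=3 tape=_yzz[x]zx   (A,x)→(A,_,←)
state=A head=2 tape=_yz[z]_zx   (A,z)→(D,_,←)
state=D head=1 tape=_y[z]__zx   (D,z)→(A,z,←)
state=A head=0 tape=_[y]z__zx   (A,y)→(E,_,←)
state=E head=-1 tape=[_]_z__zx   (E,_)→(A,x,→)
state=A head=0 tape=x[_]z__zx   (A,_)→(D,z,→)
state=D head=1 tape=xz[z]__zx   (D,z)→(A,z,←)
state=A head=0 tape=x[z]z__zx   (A,z)→(D,_,←)
state=D head=-1 tape=[x]_z__zx   (D,x)→(E,z,→)
state=E head=0 tape=z[_]z__zx   (E,_)→(A,x,→)
state=A head=1 tape=zx[z]__zx   (A,z)→(D,_,←)
state=D head=0 tape=z[x]___zx   (D,x)→(E,z,→)
state=E head=1 tape=zz[_]__zx   (E,_)→(A,x,→)
state=A head=2 tape=zzx[_]_zx   (A,_)→(D,z,→)
state=D head=3 tape=zzxz[_]zx   (D,_)→(C,y,←)
state=C head=2 tape=zzx[z]yzx   (C,z)→(E,x,←)
state=E head=1 tape=zz[x]xyzx   (E,x)→(C,y,→)
state=C head=2 tape=zzy[x]yzx   (C,x)→(H,x,←)
state=H head=1 tape=zz[y]xyzx
Cell 2 holds x when M halts.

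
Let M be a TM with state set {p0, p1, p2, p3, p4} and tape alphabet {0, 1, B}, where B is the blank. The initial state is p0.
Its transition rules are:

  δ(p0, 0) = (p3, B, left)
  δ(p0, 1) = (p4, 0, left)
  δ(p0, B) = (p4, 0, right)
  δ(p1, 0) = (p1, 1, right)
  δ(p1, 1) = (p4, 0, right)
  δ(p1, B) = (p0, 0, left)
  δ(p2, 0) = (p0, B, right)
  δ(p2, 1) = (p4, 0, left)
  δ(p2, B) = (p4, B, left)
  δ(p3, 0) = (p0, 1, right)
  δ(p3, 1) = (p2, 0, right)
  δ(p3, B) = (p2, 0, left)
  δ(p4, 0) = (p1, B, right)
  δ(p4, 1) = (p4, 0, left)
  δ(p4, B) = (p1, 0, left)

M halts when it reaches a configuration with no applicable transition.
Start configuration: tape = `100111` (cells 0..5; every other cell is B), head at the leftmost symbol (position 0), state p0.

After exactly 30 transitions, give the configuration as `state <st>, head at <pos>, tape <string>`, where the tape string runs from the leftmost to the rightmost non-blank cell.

p0 | BBB[1]00111BBB   read 1 → write 0, move left, go to p4
p4 | BB[B]000111BBB   read B → write 0, move left, go to p1
p1 | B[B]0000111BBB   read B → write 0, move left, go to p0
p0 | [B]00000111BBB   read B → write 0, move right, go to p4
p4 | 0[0]0000111BBB   read 0 → write B, move right, go to p1
p1 | 0B[0]000111BBB   read 0 → write 1, move right, go to p1
p1 | 0B1[0]00111BBB   read 0 → write 1, move right, go to p1
p1 | 0B11[0]0111BBB   read 0 → write 1, move right, go to p1
p1 | 0B111[0]111BBB   read 0 → write 1, move right, go to p1
p1 | 0B1111[1]11BBB   read 1 → write 0, move right, go to p4
p4 | 0B11110[1]1BBB   read 1 → write 0, move left, go to p4
p4 | 0B1111[0]01BBB   read 0 → write B, move right, go to p1
p1 | 0B1111B[0]1BBB   read 0 → write 1, move right, go to p1
p1 | 0B1111B1[1]BBB   read 1 → write 0, move right, go to p4
p4 | 0B1111B10[B]BB   read B → write 0, move left, go to p1
p1 | 0B1111B1[0]0BB   read 0 → write 1, move right, go to p1
p1 | 0B1111B11[0]BB   read 0 → write 1, move right, go to p1
p1 | 0B1111B111[B]B   read B → write 0, move left, go to p0
p0 | 0B1111B11[1]0B   read 1 → write 0, move left, go to p4
p4 | 0B1111B1[1]00B   read 1 → write 0, move left, go to p4
p4 | 0B1111B[1]000B   read 1 → write 0, move left, go to p4
p4 | 0B1111[B]0000B   read B → write 0, move left, go to p1
p1 | 0B111[1]00000B   read 1 → write 0, move right, go to p4
p4 | 0B1110[0]0000B   read 0 → write B, move right, go to p1
p1 | 0B1110B[0]000B   read 0 → write 1, move right, go to p1
p1 | 0B1110B1[0]00B   read 0 → write 1, move right, go to p1
p1 | 0B1110B11[0]0B   read 0 → write 1, move right, go to p1
p1 | 0B1110B111[0]B   read 0 → write 1, move right, go to p1
p1 | 0B1110B1111[B]   read B → write 0, move left, go to p0
p0 | 0B1110B111[1]0   read 1 → write 0, move left, go to p4
p4 | 0B1110B11[1]00
After 30 steps: state p4, head at 6, tape 0B1110B11100.

state p4, head at 6, tape 0B1110B11100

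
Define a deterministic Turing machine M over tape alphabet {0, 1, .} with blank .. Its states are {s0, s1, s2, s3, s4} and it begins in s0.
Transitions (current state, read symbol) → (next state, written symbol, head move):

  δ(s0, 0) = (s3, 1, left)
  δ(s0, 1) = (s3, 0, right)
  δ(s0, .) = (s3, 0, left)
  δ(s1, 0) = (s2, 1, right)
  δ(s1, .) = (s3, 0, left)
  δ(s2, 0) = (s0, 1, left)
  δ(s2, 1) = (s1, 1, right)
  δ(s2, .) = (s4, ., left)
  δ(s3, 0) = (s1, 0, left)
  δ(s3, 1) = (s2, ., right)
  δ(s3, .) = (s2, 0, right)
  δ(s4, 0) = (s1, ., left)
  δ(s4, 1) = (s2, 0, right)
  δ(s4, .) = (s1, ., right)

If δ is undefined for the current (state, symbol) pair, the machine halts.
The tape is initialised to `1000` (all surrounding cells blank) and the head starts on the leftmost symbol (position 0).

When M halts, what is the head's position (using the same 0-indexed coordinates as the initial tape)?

-1

s0 | ...[1]000   read 1 → write 0, move right, go to s3
s3 | ...0[0]00   read 0 → write 0, move left, go to s1
s1 | ...[0]000   read 0 → write 1, move right, go to s2
s2 | ...1[0]00   read 0 → write 1, move left, go to s0
s0 | ...[1]100   read 1 → write 0, move right, go to s3
s3 | ...0[1]00   read 1 → write ., move right, go to s2
s2 | ...0.[0]0   read 0 → write 1, move left, go to s0
s0 | ...0[.]10   read . → write 0, move left, go to s3
s3 | ...[0]010   read 0 → write 0, move left, go to s1
s1 | ..[.]0010   read . → write 0, move left, go to s3
s3 | .[.]00010   read . → write 0, move right, go to s2
s2 | .0[0]0010   read 0 → write 1, move left, go to s0
s0 | .[0]10010   read 0 → write 1, move left, go to s3
s3 | [.]110010   read . → write 0, move right, go to s2
s2 | 0[1]10010   read 1 → write 1, move right, go to s1
s1 | 01[1]0010
At halt the head is at cell -1.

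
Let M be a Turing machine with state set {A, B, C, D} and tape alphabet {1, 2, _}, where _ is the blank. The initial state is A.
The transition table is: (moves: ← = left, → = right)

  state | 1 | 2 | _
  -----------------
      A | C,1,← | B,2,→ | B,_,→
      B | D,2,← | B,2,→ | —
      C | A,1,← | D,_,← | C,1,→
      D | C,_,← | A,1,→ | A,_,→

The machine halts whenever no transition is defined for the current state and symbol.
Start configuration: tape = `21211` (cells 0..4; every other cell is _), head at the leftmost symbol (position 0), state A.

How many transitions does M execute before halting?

A | [2]1211_   read 2 → write 2, move →, go to B
B | 2[1]211_   read 1 → write 2, move ←, go to D
D | [2]2211_   read 2 → write 1, move →, go to A
A | 1[2]211_   read 2 → write 2, move →, go to B
B | 12[2]11_   read 2 → write 2, move →, go to B
B | 122[1]1_   read 1 → write 2, move ←, go to D
D | 12[2]21_   read 2 → write 1, move →, go to A
A | 121[2]1_   read 2 → write 2, move →, go to B
B | 1212[1]_   read 1 → write 2, move ←, go to D
D | 121[2]2_   read 2 → write 1, move →, go to A
A | 1211[2]_   read 2 → write 2, move →, go to B
B | 12112[_]
M halts after 11 transitions.

11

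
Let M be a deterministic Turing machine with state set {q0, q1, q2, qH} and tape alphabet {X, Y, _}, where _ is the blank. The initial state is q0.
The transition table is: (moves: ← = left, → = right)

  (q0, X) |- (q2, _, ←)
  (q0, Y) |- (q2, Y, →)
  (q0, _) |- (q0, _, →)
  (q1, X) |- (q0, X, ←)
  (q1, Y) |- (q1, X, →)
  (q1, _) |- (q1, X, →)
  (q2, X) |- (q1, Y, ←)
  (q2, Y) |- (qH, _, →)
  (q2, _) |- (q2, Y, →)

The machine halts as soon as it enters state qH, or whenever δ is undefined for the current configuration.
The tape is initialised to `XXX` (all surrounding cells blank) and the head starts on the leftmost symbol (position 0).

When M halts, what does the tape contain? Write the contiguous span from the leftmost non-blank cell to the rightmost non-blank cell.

YY__X

q0 | __[X]XX   read X → write _, move ←, go to q2
q2 | _[_]_XX   read _ → write Y, move →, go to q2
q2 | _Y[_]XX   read _ → write Y, move →, go to q2
q2 | _YY[X]X   read X → write Y, move ←, go to q1
q1 | _Y[Y]YX   read Y → write X, move →, go to q1
q1 | _YX[Y]X   read Y → write X, move →, go to q1
q1 | _YXX[X]   read X → write X, move ←, go to q0
q0 | _YX[X]X   read X → write _, move ←, go to q2
q2 | _Y[X]_X   read X → write Y, move ←, go to q1
q1 | _[Y]Y_X   read Y → write X, move →, go to q1
q1 | _X[Y]_X   read Y → write X, move →, go to q1
q1 | _XX[_]X   read _ → write X, move →, go to q1
q1 | _XXX[X]   read X → write X, move ←, go to q0
q0 | _XX[X]X   read X → write _, move ←, go to q2
q2 | _X[X]_X   read X → write Y, move ←, go to q1
q1 | _[X]Y_X   read X → write X, move ←, go to q0
q0 | [_]XY_X   read _ → write _, move →, go to q0
q0 | _[X]Y_X   read X → write _, move ←, go to q2
q2 | [_]_Y_X   read _ → write Y, move →, go to q2
q2 | Y[_]Y_X   read _ → write Y, move →, go to q2
q2 | YY[Y]_X   read Y → write _, move →, go to qH
qH | YY_[_]X
The non-blank tape span at halt is YY__X.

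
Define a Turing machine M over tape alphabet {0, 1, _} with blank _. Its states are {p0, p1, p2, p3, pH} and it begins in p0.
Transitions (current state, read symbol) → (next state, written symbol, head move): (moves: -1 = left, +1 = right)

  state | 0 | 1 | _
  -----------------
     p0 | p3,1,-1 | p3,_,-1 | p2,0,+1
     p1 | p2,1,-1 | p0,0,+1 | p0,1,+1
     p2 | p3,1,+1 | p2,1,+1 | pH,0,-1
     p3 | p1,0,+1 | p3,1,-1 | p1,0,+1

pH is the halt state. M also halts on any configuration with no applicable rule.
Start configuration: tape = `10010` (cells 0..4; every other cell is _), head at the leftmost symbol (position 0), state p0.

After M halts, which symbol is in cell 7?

state=p0 head=0 tape=_[1]0010____   (p0,1)→(p3,_,-1)
state=p3 head=-1 tape=[_]_0010____   (p3,_)→(p1,0,+1)
state=p1 head=0 tape=0[_]0010____   (p1,_)→(p0,1,+1)
state=p0 head=1 tape=01[0]010____   (p0,0)→(p3,1,-1)
state=p3 head=0 tape=0[1]1010____   (p3,1)→(p3,1,-1)
state=p3 head=-1 tape=[0]11010____   (p3,0)→(p1,0,+1)
state=p1 head=0 tape=0[1]1010____   (p1,1)→(p0,0,+1)
state=p0 head=1 tape=00[1]010____   (p0,1)→(p3,_,-1)
state=p3 head=0 tape=0[0]_010____   (p3,0)→(p1,0,+1)
state=p1 head=1 tape=00[_]010____   (p1,_)→(p0,1,+1)
state=p0 head=2 tape=001[0]10____   (p0,0)→(p3,1,-1)
state=p3 head=1 tape=00[1]110____   (p3,1)→(p3,1,-1)
state=p3 head=0 tape=0[0]1110____   (p3,0)→(p1,0,+1)
state=p1 head=1 tape=00[1]110____   (p1,1)→(p0,0,+1)
state=p0 head=2 tape=000[1]10____   (p0,1)→(p3,_,-1)
state=p3 head=1 tape=00[0]_10____   (p3,0)→(p1,0,+1)
state=p1 head=2 tape=000[_]10____   (p1,_)→(p0,1,+1)
state=p0 head=3 tape=0001[1]0____   (p0,1)→(p3,_,-1)
state=p3 head=2 tape=000[1]_0____   (p3,1)→(p3,1,-1)
state=p3 head=1 tape=00[0]1_0____   (p3,0)→(p1,0,+1)
state=p1 head=2 tape=000[1]_0____   (p1,1)→(p0,0,+1)
state=p0 head=3 tape=0000[_]0____   (p0,_)→(p2,0,+1)
state=p2 head=4 tape=00000[0]____   (p2,0)→(p3,1,+1)
state=p3 head=5 tape=000001[_]___   (p3,_)→(p1,0,+1)
state=p1 head=6 tape=0000010[_]__   (p1,_)→(p0,1,+1)
state=p0 head=7 tape=00000101[_]_   (p0,_)→(p2,0,+1)
state=p2 head=8 tape=000001010[_]   (p2,_)→(pH,0,-1)
state=pH head=7 tape=00000101[0]0
Cell 7 holds 0 when M halts.

0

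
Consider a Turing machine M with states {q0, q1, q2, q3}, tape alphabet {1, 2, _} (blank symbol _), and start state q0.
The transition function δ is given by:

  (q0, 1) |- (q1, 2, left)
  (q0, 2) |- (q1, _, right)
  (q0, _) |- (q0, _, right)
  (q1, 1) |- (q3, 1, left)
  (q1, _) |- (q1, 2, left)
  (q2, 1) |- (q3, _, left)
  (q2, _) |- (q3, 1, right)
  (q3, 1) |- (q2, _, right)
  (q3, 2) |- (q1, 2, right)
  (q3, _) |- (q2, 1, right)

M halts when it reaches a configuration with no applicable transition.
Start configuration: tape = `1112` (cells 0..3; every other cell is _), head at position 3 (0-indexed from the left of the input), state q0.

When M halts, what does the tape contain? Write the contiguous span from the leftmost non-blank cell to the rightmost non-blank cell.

state=q0 head=3 tape=111[2]_   (q0,2)→(q1,_,right)
state=q1 head=4 tape=111_[_]   (q1,_)→(q1,2,left)
state=q1 head=3 tape=111[_]2   (q1,_)→(q1,2,left)
state=q1 head=2 tape=11[1]22   (q1,1)→(q3,1,left)
state=q3 head=1 tape=1[1]122   (q3,1)→(q2,_,right)
state=q2 head=2 tape=1_[1]22   (q2,1)→(q3,_,left)
state=q3 head=1 tape=1[_]_22   (q3,_)→(q2,1,right)
state=q2 head=2 tape=11[_]22   (q2,_)→(q3,1,right)
state=q3 head=3 tape=111[2]2   (q3,2)→(q1,2,right)
state=q1 head=4 tape=1112[2]
The non-blank tape span at halt is 11122.

11122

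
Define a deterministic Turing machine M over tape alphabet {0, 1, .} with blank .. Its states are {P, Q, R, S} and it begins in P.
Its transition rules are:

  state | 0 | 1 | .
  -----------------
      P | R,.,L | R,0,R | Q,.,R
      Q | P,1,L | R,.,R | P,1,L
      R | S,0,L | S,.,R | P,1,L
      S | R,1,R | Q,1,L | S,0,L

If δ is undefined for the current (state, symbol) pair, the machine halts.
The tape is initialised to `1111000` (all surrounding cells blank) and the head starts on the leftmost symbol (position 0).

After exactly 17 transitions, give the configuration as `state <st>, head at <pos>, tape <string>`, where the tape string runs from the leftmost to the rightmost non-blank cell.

state S, head at 3, tape 1000

state=P head=0 tape=..[1]111000   (P,1)→(R,0,R)
state=R head=1 tape=..0[1]11000   (R,1)→(S,.,R)
state=S head=2 tape=..0.[1]1000   (S,1)→(Q,1,L)
state=Q head=1 tape=..0[.]11000   (Q,.)→(P,1,L)
state=P head=0 tape=..[0]111000   (P,0)→(R,.,L)
state=R head=-1 tape=.[.].111000   (R,.)→(P,1,L)
state=P head=-2 tape=[.]1.111000   (P,.)→(Q,.,R)
state=Q head=-1 tape=.[1].111000   (Q,1)→(R,.,R)
state=R head=0 tape=..[.]111000   (R,.)→(P,1,L)
state=P head=-1 tape=.[.]1111000   (P,.)→(Q,.,R)
state=Q head=0 tape=..[1]111000   (Q,1)→(R,.,R)
state=R head=1 tape=...[1]11000   (R,1)→(S,.,R)
state=S head=2 tape=....[1]1000   (S,1)→(Q,1,L)
state=Q head=1 tape=...[.]11000   (Q,.)→(P,1,L)
state=P head=0 tape=..[.]111000   (P,.)→(Q,.,R)
state=Q head=1 tape=...[1]11000   (Q,1)→(R,.,R)
state=R head=2 tape=....[1]1000   (R,1)→(S,.,R)
state=S head=3 tape=.....[1]000
After 17 steps: state S, head at 3, tape 1000.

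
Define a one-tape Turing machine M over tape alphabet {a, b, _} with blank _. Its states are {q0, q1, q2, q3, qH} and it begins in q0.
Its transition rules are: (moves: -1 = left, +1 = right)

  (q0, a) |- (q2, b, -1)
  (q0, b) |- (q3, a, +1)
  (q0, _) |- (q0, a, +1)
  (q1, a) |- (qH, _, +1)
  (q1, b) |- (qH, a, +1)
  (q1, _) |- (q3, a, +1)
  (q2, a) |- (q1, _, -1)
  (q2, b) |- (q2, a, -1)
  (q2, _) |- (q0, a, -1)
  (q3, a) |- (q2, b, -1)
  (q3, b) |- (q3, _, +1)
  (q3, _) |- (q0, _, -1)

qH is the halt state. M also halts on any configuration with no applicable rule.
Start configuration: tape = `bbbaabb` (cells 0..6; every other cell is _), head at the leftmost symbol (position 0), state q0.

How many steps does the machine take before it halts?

9

state=q0 head=0 tape=[b]bbaabb   (q0,b)→(q3,a,+1)
state=q3 head=1 tape=a[b]baabb   (q3,b)→(q3,_,+1)
state=q3 head=2 tape=a_[b]aabb   (q3,b)→(q3,_,+1)
state=q3 head=3 tape=a__[a]abb   (q3,a)→(q2,b,-1)
state=q2 head=2 tape=a_[_]babb   (q2,_)→(q0,a,-1)
state=q0 head=1 tape=a[_]ababb   (q0,_)→(q0,a,+1)
state=q0 head=2 tape=aa[a]babb   (q0,a)→(q2,b,-1)
state=q2 head=1 tape=a[a]bbabb   (q2,a)→(q1,_,-1)
state=q1 head=0 tape=[a]_bbabb   (q1,a)→(qH,_,+1)
state=qH head=1 tape=_[_]bbabb
M halts after 9 transitions.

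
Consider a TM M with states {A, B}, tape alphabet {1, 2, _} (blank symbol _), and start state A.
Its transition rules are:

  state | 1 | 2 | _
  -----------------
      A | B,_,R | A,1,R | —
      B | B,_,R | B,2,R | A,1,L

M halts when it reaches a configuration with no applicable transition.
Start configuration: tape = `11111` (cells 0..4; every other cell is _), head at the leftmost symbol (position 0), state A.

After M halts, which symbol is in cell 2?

_

A | [1]1111_   read 1 → write _, move R, go to B
B | _[1]111_   read 1 → write _, move R, go to B
B | __[1]11_   read 1 → write _, move R, go to B
B | ___[1]1_   read 1 → write _, move R, go to B
B | ____[1]_   read 1 → write _, move R, go to B
B | _____[_]   read _ → write 1, move L, go to A
A | ____[_]1
Cell 2 holds _ when M halts.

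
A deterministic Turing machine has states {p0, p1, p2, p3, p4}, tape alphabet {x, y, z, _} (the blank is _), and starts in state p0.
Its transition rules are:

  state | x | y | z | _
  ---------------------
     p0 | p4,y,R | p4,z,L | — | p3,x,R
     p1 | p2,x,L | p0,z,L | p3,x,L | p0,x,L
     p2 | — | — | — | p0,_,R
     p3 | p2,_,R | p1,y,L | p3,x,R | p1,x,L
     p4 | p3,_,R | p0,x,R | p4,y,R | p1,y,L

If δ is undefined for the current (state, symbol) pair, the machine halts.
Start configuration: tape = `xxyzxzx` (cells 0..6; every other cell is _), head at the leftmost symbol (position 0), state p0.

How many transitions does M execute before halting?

state=p0 head=0 tape=___[x]xyzxzx   (p0,x)→(p4,y,R)
state=p4 head=1 tape=___y[x]yzxzx   (p4,x)→(p3,_,R)
state=p3 head=2 tape=___y_[y]zxzx   (p3,y)→(p1,y,L)
state=p1 head=1 tape=___y[_]yzxzx   (p1,_)→(p0,x,L)
state=p0 head=0 tape=___[y]xyzxzx   (p0,y)→(p4,z,L)
state=p4 head=-1 tape=__[_]zxyzxzx   (p4,_)→(p1,y,L)
state=p1 head=-2 tape=_[_]yzxyzxzx   (p1,_)→(p0,x,L)
state=p0 head=-3 tape=[_]xyzxyzxzx   (p0,_)→(p3,x,R)
state=p3 head=-2 tape=x[x]yzxyzxzx   (p3,x)→(p2,_,R)
state=p2 head=-1 tape=x_[y]zxyzxzx
M halts after 9 transitions.

9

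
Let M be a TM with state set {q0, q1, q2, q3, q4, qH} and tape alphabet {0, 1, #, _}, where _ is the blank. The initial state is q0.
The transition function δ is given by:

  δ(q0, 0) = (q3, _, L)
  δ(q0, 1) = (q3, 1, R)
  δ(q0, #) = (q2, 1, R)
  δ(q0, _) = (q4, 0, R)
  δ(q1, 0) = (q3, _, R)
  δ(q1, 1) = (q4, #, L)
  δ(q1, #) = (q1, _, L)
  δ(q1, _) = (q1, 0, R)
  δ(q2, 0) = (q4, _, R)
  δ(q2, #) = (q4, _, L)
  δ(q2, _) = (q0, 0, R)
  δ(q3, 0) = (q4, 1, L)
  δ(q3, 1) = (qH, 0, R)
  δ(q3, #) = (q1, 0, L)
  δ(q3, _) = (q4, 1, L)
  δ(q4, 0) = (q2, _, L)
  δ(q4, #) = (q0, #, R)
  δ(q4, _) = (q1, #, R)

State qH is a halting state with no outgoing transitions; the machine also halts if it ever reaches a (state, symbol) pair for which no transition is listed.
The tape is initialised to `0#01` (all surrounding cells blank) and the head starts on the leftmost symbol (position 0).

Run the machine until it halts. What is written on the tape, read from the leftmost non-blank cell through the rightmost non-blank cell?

state=q0 head=0 tape=__[0]#01   (q0,0)→(q3,_,L)
state=q3 head=-1 tape=_[_]_#01   (q3,_)→(q4,1,L)
state=q4 head=-2 tape=[_]1_#01   (q4,_)→(q1,#,R)
state=q1 head=-1 tape=#[1]_#01   (q1,1)→(q4,#,L)
state=q4 head=-2 tape=[#]#_#01   (q4,#)→(q0,#,R)
state=q0 head=-1 tape=#[#]_#01   (q0,#)→(q2,1,R)
state=q2 head=0 tape=#1[_]#01   (q2,_)→(q0,0,R)
state=q0 head=1 tape=#10[#]01   (q0,#)→(q2,1,R)
state=q2 head=2 tape=#101[0]1   (q2,0)→(q4,_,R)
state=q4 head=3 tape=#101_[1]
The non-blank tape span at halt is #101_1.

#101_1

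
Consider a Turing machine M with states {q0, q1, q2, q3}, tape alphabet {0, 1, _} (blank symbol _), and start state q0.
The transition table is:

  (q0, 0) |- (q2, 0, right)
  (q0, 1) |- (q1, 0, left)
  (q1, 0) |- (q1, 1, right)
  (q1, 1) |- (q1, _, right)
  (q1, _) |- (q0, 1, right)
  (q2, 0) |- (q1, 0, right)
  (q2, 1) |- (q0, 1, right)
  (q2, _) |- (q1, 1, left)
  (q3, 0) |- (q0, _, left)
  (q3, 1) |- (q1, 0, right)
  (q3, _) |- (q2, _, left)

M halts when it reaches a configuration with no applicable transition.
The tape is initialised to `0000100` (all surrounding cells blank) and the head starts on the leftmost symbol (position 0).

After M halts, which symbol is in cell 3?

state=q0 head=0 tape=[0]000100__   (q0,0)→(q2,0,right)
state=q2 head=1 tape=0[0]00100__   (q2,0)→(q1,0,right)
state=q1 head=2 tape=00[0]0100__   (q1,0)→(q1,1,right)
state=q1 head=3 tape=001[0]100__   (q1,0)→(q1,1,right)
state=q1 head=4 tape=0011[1]00__   (q1,1)→(q1,_,right)
state=q1 head=5 tape=0011_[0]0__   (q1,0)→(q1,1,right)
state=q1 head=6 tape=0011_1[0]__   (q1,0)→(q1,1,right)
state=q1 head=7 tape=0011_11[_]_   (q1,_)→(q0,1,right)
state=q0 head=8 tape=0011_111[_]
Cell 3 holds 1 when M halts.

1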